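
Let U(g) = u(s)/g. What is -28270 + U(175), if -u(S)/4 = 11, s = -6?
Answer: -4947294/175 ≈ -28270.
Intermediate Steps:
u(S) = -44 (u(S) = -4*11 = -44)
U(g) = -44/g
-28270 + U(175) = -28270 - 44/175 = -4947294/175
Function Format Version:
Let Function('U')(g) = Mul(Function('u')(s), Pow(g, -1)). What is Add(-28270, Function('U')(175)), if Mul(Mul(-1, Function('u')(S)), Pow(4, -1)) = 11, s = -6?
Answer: Rational(-4947294, 175) ≈ -28270.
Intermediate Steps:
Function('u')(S) = -44 (Function('u')(S) = Mul(-4, 11) = -44)
Function('U')(g) = Mul(-44, Pow(g, -1))
Add(-28270, Function('U')(175)) = Add(-28270, Mul(-44, Pow(175, -1))) = Add(-28270, Mul(-44, Rational(1, 175))) = Add(-28270, Rational(-44, 175)) = Rational(-4947294, 175)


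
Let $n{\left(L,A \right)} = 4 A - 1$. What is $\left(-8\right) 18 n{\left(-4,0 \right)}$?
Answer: $144$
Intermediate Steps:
$n{\left(L,A \right)} = -1 + 4 A$
$\left(-8\right) 18 n{\left(-4,0 \right)} = \left(-8\right) 18 \left(-1 + 4 \cdot 0\right) = - 144 \left(-1 + 0\right) = \left(-144\right) \left(-1\right) = 144$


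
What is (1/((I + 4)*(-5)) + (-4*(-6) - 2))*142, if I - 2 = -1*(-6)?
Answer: 93649/30 ≈ 3121.6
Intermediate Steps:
I = 8 (I = 2 - 1*(-6) = 2 + 6 = 8)
(1/((I + 4)*(-5)) + (-4*(-6) - 2))*142 = (1/((8 + 4)*(-5)) + (-4*(-6) - 2))*142 = (1/(12*(-5)) + (24 - 2))*142 = (1/(-60) + 22)*142 = (-1/60 + 22)*142 = (1319/60)*142 = 93649/30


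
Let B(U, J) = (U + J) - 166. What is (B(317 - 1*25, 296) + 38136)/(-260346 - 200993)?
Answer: -38558/461339 ≈ -0.083578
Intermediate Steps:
B(U, J) = -166 + J + U (B(U, J) = (J + U) - 166 = -166 + J + U)
(B(317 - 1*25, 296) + 38136)/(-260346 - 200993) = ((-166 + 296 + (317 - 1*25)) + 38136)/(-260346 - 200993) = ((-166 + 296 + (317 - 25)) + 38136)/(-461339) = ((-166 + 296 + 292) + 38136)*(-1/461339) = (422 + 38136)*(-1/461339) = 38558*(-1/461339) = -38558/461339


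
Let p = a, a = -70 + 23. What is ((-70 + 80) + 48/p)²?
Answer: 178084/2209 ≈ 80.617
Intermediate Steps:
a = -47
p = -47
((-70 + 80) + 48/p)² = ((-70 + 80) + 48/(-47))² = (10 + 48*(-1/47))² = (10 - 48/47)² = (422/47)² = 178084/2209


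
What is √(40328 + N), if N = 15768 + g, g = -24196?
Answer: 10*√319 ≈ 178.61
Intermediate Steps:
N = -8428 (N = 15768 - 24196 = -8428)
√(40328 + N) = √(40328 - 8428) = √31900 = 10*√319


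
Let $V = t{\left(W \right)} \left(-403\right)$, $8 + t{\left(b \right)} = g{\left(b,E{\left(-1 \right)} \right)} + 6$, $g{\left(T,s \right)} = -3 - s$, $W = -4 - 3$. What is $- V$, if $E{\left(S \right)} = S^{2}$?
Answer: $-2418$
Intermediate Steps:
$W = -7$ ($W = -4 - 3 = -7$)
$t{\left(b \right)} = -6$ ($t{\left(b \right)} = -8 + \left(\left(-3 - \left(-1\right)^{2}\right) + 6\right) = -8 + \left(\left(-3 - 1\right) + 6\right) = -8 + \left(-4 + 6\right) = -8 + 2 = -6$)
$V = 2418$ ($V = \left(-6\right) \left(-403\right) = 2418$)
$- V = \left(-1\right) 2418 = -2418$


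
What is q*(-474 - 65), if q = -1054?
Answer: 568106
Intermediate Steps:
q*(-474 - 65) = -1054*(-474 - 65) = -1054*(-539) = 568106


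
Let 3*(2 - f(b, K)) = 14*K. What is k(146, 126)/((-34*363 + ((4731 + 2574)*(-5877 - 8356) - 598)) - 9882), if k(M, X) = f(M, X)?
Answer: 586/103994887 ≈ 5.6349e-6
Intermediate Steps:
f(b, K) = 2 - 14*K/3
k(M, X) = 2 - 14*X/3
k(146, 126)/((-34*363 + ((4731 + 2574)*(-5877 - 8356) - 598)) - 9882) = (2 - 14/3*126)/((-34*363 + ((4731 + 2574)*(-5877 - 8356) - 598)) - 9882) = (2 - 588)/((-12342 + (7305*(-14233) - 598)) - 9882) = -586/((-12342 + (-103972065 - 598)) - 9882) = -586/((-12342 - 103972663) - 9882) = -586/(-103985005 - 9882) = -586/(-103994887) = -586*(-1/103994887) = 586/103994887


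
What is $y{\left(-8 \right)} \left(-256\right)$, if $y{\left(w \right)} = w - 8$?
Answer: $4096$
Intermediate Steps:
$y{\left(w \right)} = -8 + w$
$y{\left(-8 \right)} \left(-256\right) = \left(-8 - 8\right) \left(-256\right) = \left(-16\right) \left(-256\right) = 4096$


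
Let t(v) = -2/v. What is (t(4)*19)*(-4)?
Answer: 38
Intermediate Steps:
(t(4)*19)*(-4) = (-2/4*19)*(-4) = (-2*¼*19)*(-4) = -½*19*(-4) = -19/2*(-4) = 38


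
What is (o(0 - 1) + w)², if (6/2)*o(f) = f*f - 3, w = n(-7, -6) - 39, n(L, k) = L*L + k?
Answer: 100/9 ≈ 11.111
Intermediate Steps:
n(L, k) = k + L² (n(L, k) = L² + k = k + L²)
w = 4 (w = (-6 + (-7)²) - 39 = (-6 + 49) - 39 = 43 - 39 = 4)
o(f) = -1 + f²/3 (o(f) = (f*f - 3)/3 = (f² - 3)/3 = (-3 + f²)/3 = -1 + f²/3)
(o(0 - 1) + w)² = ((-1 + (0 - 1)²/3) + 4)² = ((-1 + (⅓)*(-1)²) + 4)² = ((-1 + (⅓)*1) + 4)² = ((-1 + ⅓) + 4)² = (-⅔ + 4)² = (10/3)² = 100/9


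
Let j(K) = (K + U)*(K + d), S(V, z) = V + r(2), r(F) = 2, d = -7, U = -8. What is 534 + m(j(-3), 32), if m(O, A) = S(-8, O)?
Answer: 528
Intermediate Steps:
S(V, z) = 2 + V (S(V, z) = V + 2 = 2 + V)
j(K) = (-8 + K)*(-7 + K) (j(K) = (K - 8)*(K - 7) = (-8 + K)*(-7 + K))
m(O, A) = -6 (m(O, A) = 2 - 8 = -6)
534 + m(j(-3), 32) = 534 - 6 = 528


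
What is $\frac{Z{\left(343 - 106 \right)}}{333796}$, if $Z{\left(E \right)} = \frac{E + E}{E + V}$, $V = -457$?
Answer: $- \frac{237}{36717560} \approx -6.4547 \cdot 10^{-6}$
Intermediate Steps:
$Z{\left(E \right)} = \frac{2 E}{-457 + E}$ ($Z{\left(E \right)} = \frac{E + E}{E - 457} = \frac{2 E}{-457 + E}$)
$\frac{Z{\left(343 - 106 \right)}}{333796} = \frac{2 \left(343 - 106\right) \frac{1}{-457 + \left(343 - 106\right)}}{333796} = \frac{2 \left(343 - 106\right)}{-457 + \left(343 - 106\right)} \frac{1}{333796} = 2 \cdot 237 \frac{1}{-457 + 237} \cdot \frac{1}{333796} = 2 \cdot 237 \frac{1}{-220} \cdot \frac{1}{333796} = 2 \cdot 237 \left(- \frac{1}{220}\right) \frac{1}{333796} = \left(- \frac{237}{110}\right) \frac{1}{333796} = - \frac{237}{36717560}$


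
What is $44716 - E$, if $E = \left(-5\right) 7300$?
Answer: $81216$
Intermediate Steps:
$E = -36500$
$44716 - E = 44716 - -36500 = 44716 + 36500 = 81216$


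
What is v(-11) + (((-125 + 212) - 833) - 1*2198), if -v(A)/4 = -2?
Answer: -2936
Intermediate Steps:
v(A) = 8 (v(A) = -4*(-2) = 8)
v(-11) + (((-125 + 212) - 833) - 1*2198) = 8 + (((-125 + 212) - 833) - 1*2198) = 8 + ((87 - 833) - 2198) = 8 + (-746 - 2198) = 8 - 2944 = -2936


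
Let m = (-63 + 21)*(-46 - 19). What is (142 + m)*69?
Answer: 198168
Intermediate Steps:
m = 2730 (m = -42*(-65) = 2730)
(142 + m)*69 = (142 + 2730)*69 = 2872*69 = 198168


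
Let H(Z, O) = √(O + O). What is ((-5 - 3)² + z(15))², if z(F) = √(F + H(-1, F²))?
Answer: (64 + √15*√(1 + √2))² ≈ 4902.5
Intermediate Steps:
H(Z, O) = √2*√O (H(Z, O) = √(2*O) = √2*√O)
z(F) = √(F + √2*√(F²))
((-5 - 3)² + z(15))² = ((-5 - 3)² + √(15 + √2*√(15²)))² = ((-8)² + √(15 + √2*√225))² = (64 + √(15 + √2*15))² = (64 + √(15 + 15*√2))²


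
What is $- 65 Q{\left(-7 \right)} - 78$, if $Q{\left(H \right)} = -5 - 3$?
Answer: $442$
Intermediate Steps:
$Q{\left(H \right)} = -8$
$- 65 Q{\left(-7 \right)} - 78 = \left(-65\right) \left(-8\right) - 78 = 520 - 78 = 442$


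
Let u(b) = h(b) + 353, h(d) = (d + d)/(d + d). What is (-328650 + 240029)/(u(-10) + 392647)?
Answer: -88621/393001 ≈ -0.22550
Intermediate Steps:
h(d) = 1 (h(d) = (2*d)/((2*d)) = (2*d)*(1/(2*d)) = 1)
u(b) = 354 (u(b) = 1 + 353 = 354)
(-328650 + 240029)/(u(-10) + 392647) = (-328650 + 240029)/(354 + 392647) = -88621/393001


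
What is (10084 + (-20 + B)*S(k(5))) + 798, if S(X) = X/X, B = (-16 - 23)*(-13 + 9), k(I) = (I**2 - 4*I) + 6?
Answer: 11018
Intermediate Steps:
k(I) = 6 + I**2 - 4*I
B = 156 (B = -39*(-4) = 156)
S(X) = 1
(10084 + (-20 + B)*S(k(5))) + 798 = (10084 + (-20 + 156)*1) + 798 = (10084 + 136*1) + 798 = (10084 + 136) + 798 = 10220 + 798 = 11018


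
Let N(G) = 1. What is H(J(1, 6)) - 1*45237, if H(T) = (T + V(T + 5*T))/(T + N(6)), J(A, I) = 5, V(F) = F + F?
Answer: -271357/6 ≈ -45226.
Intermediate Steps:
V(F) = 2*F
H(T) = 13*T/(1 + T) (H(T) = (T + 2*(T + 5*T))/(T + 1) = (T + 2*(6*T))/(1 + T) = (T + 12*T)/(1 + T) = (13*T)/(1 + T) = 13*T/(1 + T))
H(J(1, 6)) - 1*45237 = 13*5/(1 + 5) - 1*45237 = 13*5/6 - 45237 = 13*5*(1/6) - 45237 = 65/6 - 45237 = -271357/6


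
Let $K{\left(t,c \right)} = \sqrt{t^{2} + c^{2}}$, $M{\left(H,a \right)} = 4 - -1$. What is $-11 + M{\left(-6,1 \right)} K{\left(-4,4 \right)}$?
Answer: $-11 + 20 \sqrt{2} \approx 17.284$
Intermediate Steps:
$M{\left(H,a \right)} = 5$ ($M{\left(H,a \right)} = 4 + 1 = 5$)
$K{\left(t,c \right)} = \sqrt{c^{2} + t^{2}}$
$-11 + M{\left(-6,1 \right)} K{\left(-4,4 \right)} = -11 + 5 \sqrt{4^{2} + \left(-4\right)^{2}} = -11 + 5 \sqrt{16 + 16} = -11 + 5 \sqrt{32} = -11 + 5 \cdot 4 \sqrt{2} = -11 + 20 \sqrt{2}$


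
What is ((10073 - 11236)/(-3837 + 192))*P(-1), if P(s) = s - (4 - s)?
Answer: -2326/1215 ≈ -1.9144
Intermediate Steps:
P(s) = -4 + 2*s (P(s) = s + (-4 + s) = -4 + 2*s)
((10073 - 11236)/(-3837 + 192))*P(-1) = ((10073 - 11236)/(-3837 + 192))*(-4 + 2*(-1)) = (-1163/(-3645))*(-4 - 2) = -1163*(-1/3645)*(-6) = (1163/3645)*(-6) = -2326/1215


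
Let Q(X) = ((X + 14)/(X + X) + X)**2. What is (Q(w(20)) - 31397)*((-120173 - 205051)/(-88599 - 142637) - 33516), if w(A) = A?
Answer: 11997542800756359/11561800 ≈ 1.0377e+9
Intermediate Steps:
Q(X) = (X + (14 + X)/(2*X))**2 (Q(X) = ((14 + X)/((2*X)) + X)**2 = ((14 + X)*(1/(2*X)) + X)**2 = ((14 + X)/(2*X) + X)**2 = (X + (14 + X)/(2*X))**2)
(Q(w(20)) - 31397)*((-120173 - 205051)/(-88599 - 142637) - 33516) = ((1/4)*(14 + 20 + 2*20**2)**2/20**2 - 31397)*((-120173 - 205051)/(-88599 - 142637) - 33516) = ((1/4)*(1/400)*(14 + 20 + 2*400)**2 - 31397)*(-325224/(-231236) - 33516) = ((1/4)*(1/400)*(14 + 20 + 800)**2 - 31397)*(-325224*(-1/231236) - 33516) = ((1/4)*(1/400)*834**2 - 31397)*(81306/57809 - 33516) = ((1/4)*(1/400)*695556 - 31397)*(-1937445138/57809) = (173889/400 - 31397)*(-1937445138/57809) = -12384911/400*(-1937445138/57809) = 11997542800756359/11561800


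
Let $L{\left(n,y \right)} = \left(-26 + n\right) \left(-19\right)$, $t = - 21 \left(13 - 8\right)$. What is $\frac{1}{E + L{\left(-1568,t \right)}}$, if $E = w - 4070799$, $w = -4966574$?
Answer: $- \frac{1}{9007087} \approx -1.1102 \cdot 10^{-7}$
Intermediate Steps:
$t = -105$ ($t = \left(-21\right) 5 = -105$)
$L{\left(n,y \right)} = 494 - 19 n$
$E = -9037373$ ($E = -4966574 - 4070799 = -9037373$)
$\frac{1}{E + L{\left(-1568,t \right)}} = \frac{1}{-9037373 + \left(494 - -29792\right)} = \frac{1}{-9037373 + \left(494 + 29792\right)} = \frac{1}{-9037373 + 30286} = \frac{1}{-9007087} = - \frac{1}{9007087}$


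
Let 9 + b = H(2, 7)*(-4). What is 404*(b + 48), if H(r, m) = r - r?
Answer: 15756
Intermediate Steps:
H(r, m) = 0
b = -9 (b = -9 + 0*(-4) = -9 + 0 = -9)
404*(b + 48) = 404*(-9 + 48) = 404*39 = 15756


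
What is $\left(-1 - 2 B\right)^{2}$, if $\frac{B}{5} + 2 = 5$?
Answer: $961$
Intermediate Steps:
$B = 15$ ($B = -10 + 5 \cdot 5 = -10 + 25 = 15$)
$\left(-1 - 2 B\right)^{2} = \left(-1 - 30\right)^{2} = \left(-31\right)^{2} = 961$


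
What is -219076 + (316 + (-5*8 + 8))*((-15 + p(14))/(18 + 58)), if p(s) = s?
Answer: -4162515/19 ≈ -2.1908e+5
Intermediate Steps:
-219076 + (316 + (-5*8 + 8))*((-15 + p(14))/(18 + 58)) = -219076 + (316 + (-5*8 + 8))*((-15 + 14)/(18 + 58)) = -219076 + (316 + (-40 + 8))*(-1/76) = -219076 + (316 - 32)*(-1*1/76) = -219076 + 284*(-1/76) = -219076 - 71/19 = -4162515/19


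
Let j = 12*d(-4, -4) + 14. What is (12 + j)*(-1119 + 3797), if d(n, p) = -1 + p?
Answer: -91052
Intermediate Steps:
j = -46 (j = 12*(-1 - 4) + 14 = 12*(-5) + 14 = -60 + 14 = -46)
(12 + j)*(-1119 + 3797) = (12 - 46)*(-1119 + 3797) = -34*2678 = -91052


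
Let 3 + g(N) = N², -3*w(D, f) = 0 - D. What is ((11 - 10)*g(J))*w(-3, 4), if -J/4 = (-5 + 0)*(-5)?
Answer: -9997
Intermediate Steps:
w(D, f) = D/3 (w(D, f) = -(0 - D)/3 = -(-1)*D/3 = D/3)
J = -100 (J = -4*(-5 + 0)*(-5) = -(-20)*(-5) = -4*25 = -100)
g(N) = -3 + N²
((11 - 10)*g(J))*w(-3, 4) = ((11 - 10)*(-3 + (-100)²))*((⅓)*(-3)) = (1*(-3 + 10000))*(-1) = (1*9997)*(-1) = 9997*(-1) = -9997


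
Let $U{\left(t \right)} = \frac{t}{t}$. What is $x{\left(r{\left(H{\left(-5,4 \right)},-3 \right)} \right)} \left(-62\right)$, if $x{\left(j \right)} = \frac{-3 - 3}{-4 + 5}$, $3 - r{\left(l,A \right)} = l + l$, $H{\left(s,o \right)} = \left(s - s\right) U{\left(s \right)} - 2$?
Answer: $372$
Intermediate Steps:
$U{\left(t \right)} = 1$
$H{\left(s,o \right)} = -2$ ($H{\left(s,o \right)} = \left(s - s\right) 1 - 2 = 0 \cdot 1 - 2 = 0 - 2 = -2$)
$r{\left(l,A \right)} = 3 - 2 l$ ($r{\left(l,A \right)} = 3 - \left(l + l\right) = 3 - 2 l$)
$x{\left(j \right)} = -6$ ($x{\left(j \right)} = - \frac{6}{1} = \left(-6\right) 1 = -6$)
$x{\left(r{\left(H{\left(-5,4 \right)},-3 \right)} \right)} \left(-62\right) = \left(-6\right) \left(-62\right) = 372$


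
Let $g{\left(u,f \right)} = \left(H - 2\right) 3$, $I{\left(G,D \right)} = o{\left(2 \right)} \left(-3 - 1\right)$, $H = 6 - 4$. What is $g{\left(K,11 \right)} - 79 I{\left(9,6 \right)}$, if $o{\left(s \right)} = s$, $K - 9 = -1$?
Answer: $632$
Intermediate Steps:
$K = 8$ ($K = 9 - 1 = 8$)
$H = 2$ ($H = 6 - 4 = 2$)
$I{\left(G,D \right)} = -8$ ($I{\left(G,D \right)} = 2 \left(-3 - 1\right) = 2 \left(-4\right) = -8$)
$g{\left(u,f \right)} = 0$ ($g{\left(u,f \right)} = \left(2 - 2\right) 3 = 0 \cdot 3 = 0$)
$g{\left(K,11 \right)} - 79 I{\left(9,6 \right)} = 0 - -632 = 0 + 632 = 632$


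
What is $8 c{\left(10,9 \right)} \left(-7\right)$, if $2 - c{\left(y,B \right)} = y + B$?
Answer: $952$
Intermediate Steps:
$c{\left(y,B \right)} = 2 - B - y$ ($c{\left(y,B \right)} = 2 - \left(y + B\right) = 2 - \left(B + y\right) = 2 - B - y$)
$8 c{\left(10,9 \right)} \left(-7\right) = 8 \left(2 - 9 - 10\right) \left(-7\right) = 8 \left(-17\right) \left(-7\right) = \left(-136\right) \left(-7\right) = 952$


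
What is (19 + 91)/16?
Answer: 55/8 ≈ 6.8750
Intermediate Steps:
(19 + 91)/16 = 110*(1/16) = 55/8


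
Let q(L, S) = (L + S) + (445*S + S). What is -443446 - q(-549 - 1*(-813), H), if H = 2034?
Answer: -1352908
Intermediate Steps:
q(L, S) = L + 447*S (q(L, S) = (L + S) + 446*S = L + 447*S)
-443446 - q(-549 - 1*(-813), H) = -443446 - ((-549 - 1*(-813)) + 447*2034) = -443446 - ((-549 + 813) + 909198) = -443446 - (264 + 909198) = -443446 - 1*909462 = -443446 - 909462 = -1352908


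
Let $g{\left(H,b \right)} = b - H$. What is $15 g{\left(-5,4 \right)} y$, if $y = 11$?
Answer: $1485$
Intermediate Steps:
$15 g{\left(-5,4 \right)} y = 15 \left(4 - -5\right) 11 = 15 \left(4 + 5\right) 11 = 15 \cdot 9 \cdot 11 = 135 \cdot 11 = 1485$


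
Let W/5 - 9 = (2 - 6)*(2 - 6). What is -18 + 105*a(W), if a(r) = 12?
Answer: 1242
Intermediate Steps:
W = 125 (W = 45 + 5*((2 - 6)*(2 - 6)) = 45 + 5*(-4*(-4)) = 45 + 5*16 = 45 + 80 = 125)
-18 + 105*a(W) = -18 + 105*12 = -18 + 1260 = 1242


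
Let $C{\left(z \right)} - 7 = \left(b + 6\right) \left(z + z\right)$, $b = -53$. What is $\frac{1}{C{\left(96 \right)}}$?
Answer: $- \frac{1}{9017} \approx -0.0001109$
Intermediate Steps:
$C{\left(z \right)} = 7 - 94 z$ ($C{\left(z \right)} = 7 + \left(-53 + 6\right) \left(z + z\right) = 7 - 47 \cdot 2 z = 7 - 94 z$)
$\frac{1}{C{\left(96 \right)}} = \frac{1}{7 - 9024} = \frac{1}{-9017} = - \frac{1}{9017}$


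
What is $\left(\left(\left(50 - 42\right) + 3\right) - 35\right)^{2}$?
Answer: $576$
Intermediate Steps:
$\left(\left(\left(50 - 42\right) + 3\right) - 35\right)^{2} = \left(\left(8 + 3\right) - 35\right)^{2} = \left(11 - 35\right)^{2} = \left(-24\right)^{2} = 576$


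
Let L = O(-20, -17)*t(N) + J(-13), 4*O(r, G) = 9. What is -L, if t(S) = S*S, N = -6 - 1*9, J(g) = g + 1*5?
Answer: -1993/4 ≈ -498.25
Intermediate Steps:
J(g) = 5 + g (J(g) = g + 5 = 5 + g)
N = -15 (N = -6 - 9 = -15)
O(r, G) = 9/4 (O(r, G) = (1/4)*9 = 9/4)
t(S) = S**2
L = 1993/4 (L = (9/4)*(-15)**2 + (5 - 13) = (9/4)*225 - 8 = 2025/4 - 8 = 1993/4 ≈ 498.25)
-L = -1*1993/4 = -1993/4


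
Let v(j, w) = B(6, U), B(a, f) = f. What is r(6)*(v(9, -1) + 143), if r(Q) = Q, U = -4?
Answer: 834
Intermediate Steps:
v(j, w) = -4
r(6)*(v(9, -1) + 143) = 6*(-4 + 143) = 6*139 = 834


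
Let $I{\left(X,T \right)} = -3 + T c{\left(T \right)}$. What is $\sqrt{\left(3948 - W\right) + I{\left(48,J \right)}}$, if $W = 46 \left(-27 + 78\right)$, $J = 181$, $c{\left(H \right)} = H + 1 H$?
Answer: $\sqrt{67121} \approx 259.08$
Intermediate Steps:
$c{\left(H \right)} = 2 H$ ($c{\left(H \right)} = H + H = 2 H$)
$I{\left(X,T \right)} = -3 + 2 T^{2}$ ($I{\left(X,T \right)} = -3 + T 2 T = -3 + 2 T^{2}$)
$W = 2346$ ($W = 46 \cdot 51 = 2346$)
$\sqrt{\left(3948 - W\right) + I{\left(48,J \right)}} = \sqrt{\left(3948 - 2346\right) - \left(3 - 2 \cdot 181^{2}\right)} = \sqrt{\left(3948 - 2346\right) + \left(-3 + 2 \cdot 32761\right)} = \sqrt{1602 + \left(-3 + 65522\right)} = \sqrt{1602 + 65519} = \sqrt{67121}$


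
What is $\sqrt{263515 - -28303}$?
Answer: $\sqrt{291818} \approx 540.2$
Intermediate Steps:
$\sqrt{263515 - -28303} = \sqrt{263515 + \left(-119685 + 147988\right)} = \sqrt{263515 + 28303} = \sqrt{291818}$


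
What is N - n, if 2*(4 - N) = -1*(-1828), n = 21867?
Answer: -22777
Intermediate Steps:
N = -910 (N = 4 - (-1)*(-1828)/2 = 4 - ½*1828 = 4 - 914 = -910)
N - n = -910 - 1*21867 = -910 - 21867 = -22777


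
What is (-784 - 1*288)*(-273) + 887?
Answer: 293543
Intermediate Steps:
(-784 - 1*288)*(-273) + 887 = (-784 - 288)*(-273) + 887 = -1072*(-273) + 887 = 292656 + 887 = 293543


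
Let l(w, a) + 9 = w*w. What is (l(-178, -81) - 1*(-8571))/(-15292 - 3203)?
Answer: -40246/18495 ≈ -2.1760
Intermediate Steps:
l(w, a) = -9 + w² (l(w, a) = -9 + w*w = -9 + w²)
(l(-178, -81) - 1*(-8571))/(-15292 - 3203) = ((-9 + (-178)²) - 1*(-8571))/(-15292 - 3203) = ((-9 + 31684) + 8571)/(-18495) = (31675 + 8571)*(-1/18495) = 40246*(-1/18495) = -40246/18495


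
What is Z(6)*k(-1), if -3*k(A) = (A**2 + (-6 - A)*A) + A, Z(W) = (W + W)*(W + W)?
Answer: -240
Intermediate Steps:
Z(W) = 4*W**2 (Z(W) = (2*W)*(2*W) = 4*W**2)
k(A) = -A/3 - A**2/3 - A*(-6 - A)/3 (k(A) = -((A**2 + (-6 - A)*A) + A)/3 = -((A**2 + A*(-6 - A)) + A)/3 = -(A + A**2 + A*(-6 - A))/3 = -A/3 - A**2/3 - A*(-6 - A)/3)
Z(6)*k(-1) = (4*6**2)*((5/3)*(-1)) = (4*36)*(-5/3) = 144*(-5/3) = -240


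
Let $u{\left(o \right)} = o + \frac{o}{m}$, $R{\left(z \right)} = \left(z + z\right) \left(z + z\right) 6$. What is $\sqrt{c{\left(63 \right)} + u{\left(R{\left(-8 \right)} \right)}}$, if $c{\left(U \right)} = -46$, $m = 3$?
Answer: $\sqrt{2002} \approx 44.744$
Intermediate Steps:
$R{\left(z \right)} = 24 z^{2}$ ($R{\left(z \right)} = 2 z 2 z 6 = 4 z^{2} \cdot 6 = 24 z^{2}$)
$u{\left(o \right)} = \frac{4 o}{3}$ ($u{\left(o \right)} = o + \frac{o}{3} = \frac{4 o}{3}$)
$\sqrt{c{\left(63 \right)} + u{\left(R{\left(-8 \right)} \right)}} = \sqrt{-46 + \frac{4 \cdot 24 \left(-8\right)^{2}}{3}} = \sqrt{-46 + \frac{4 \cdot 24 \cdot 64}{3}} = \sqrt{-46 + \frac{4}{3} \cdot 1536} = \sqrt{-46 + 2048} = \sqrt{2002}$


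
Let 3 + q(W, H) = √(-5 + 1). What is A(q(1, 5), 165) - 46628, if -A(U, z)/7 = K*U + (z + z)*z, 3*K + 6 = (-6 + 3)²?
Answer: -427757 - 14*I ≈ -4.2776e+5 - 14.0*I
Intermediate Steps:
q(W, H) = -3 + 2*I (q(W, H) = -3 + √(-5 + 1) = -3 + √(-4) = -3 + 2*I)
K = 1 (K = -2 + (-6 + 3)²/3 = -2 + (⅓)*(-3)² = -2 + (⅓)*9 = -2 + 3 = 1)
A(U, z) = -14*z² - 7*U (A(U, z) = -7*(1*U + (z + z)*z) = -7*(U + (2*z)*z) = -7*(U + 2*z²) = -14*z² - 7*U)
A(q(1, 5), 165) - 46628 = (-14*165² - 7*(-3 + 2*I)) - 46628 = (-14*27225 + (21 - 14*I)) - 46628 = (-381150 + (21 - 14*I)) - 46628 = (-381129 - 14*I) - 46628 = -427757 - 14*I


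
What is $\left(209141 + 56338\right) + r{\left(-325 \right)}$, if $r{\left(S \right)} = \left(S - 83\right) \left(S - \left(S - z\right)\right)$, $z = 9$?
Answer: $261807$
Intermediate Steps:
$r{\left(S \right)} = -747 + 9 S$ ($r{\left(S \right)} = \left(S - 83\right) \left(S - \left(-9 + S\right)\right) = \left(-83 + S\right) 9 = -747 + 9 S$)
$\left(209141 + 56338\right) + r{\left(-325 \right)} = \left(209141 + 56338\right) + \left(-747 + 9 \left(-325\right)\right) = 265479 - 3672 = 261807$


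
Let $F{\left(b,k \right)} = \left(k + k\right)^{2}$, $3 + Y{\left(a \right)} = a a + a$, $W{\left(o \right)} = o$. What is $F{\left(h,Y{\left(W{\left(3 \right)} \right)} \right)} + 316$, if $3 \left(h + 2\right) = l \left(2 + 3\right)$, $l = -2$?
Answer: $640$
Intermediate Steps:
$Y{\left(a \right)} = -3 + a + a^{2}$ ($Y{\left(a \right)} = -3 + \left(a a + a\right) = -3 + \left(a^{2} + a\right) = -3 + \left(a + a^{2}\right) = -3 + a + a^{2}$)
$h = - \frac{16}{3}$ ($h = -2 + \frac{\left(-2\right) \left(2 + 3\right)}{3} = -2 + \frac{\left(-2\right) 5}{3} = -2 + \frac{1}{3} \left(-10\right) = -2 - \frac{10}{3} = - \frac{16}{3} \approx -5.3333$)
$F{\left(b,k \right)} = 4 k^{2}$ ($F{\left(b,k \right)} = \left(2 k\right)^{2} = 4 k^{2}$)
$F{\left(h,Y{\left(W{\left(3 \right)} \right)} \right)} + 316 = 4 \left(-3 + 3 + 3^{2}\right)^{2} + 316 = 4 \left(-3 + 3 + 9\right)^{2} + 316 = 4 \cdot 9^{2} + 316 = 4 \cdot 81 + 316 = 324 + 316 = 640$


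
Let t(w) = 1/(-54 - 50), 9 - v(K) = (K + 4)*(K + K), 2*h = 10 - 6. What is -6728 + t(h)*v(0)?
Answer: -699721/104 ≈ -6728.1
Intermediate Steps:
h = 2 (h = (10 - 6)/2 = (½)*4 = 2)
v(K) = 9 - 2*K*(4 + K) (v(K) = 9 - (K + 4)*(K + K) = 9 - (4 + K)*2*K = 9 - 2*K*(4 + K))
t(w) = -1/104 (t(w) = 1/(-104) = -1/104)
-6728 + t(h)*v(0) = -6728 - (9 - 8*0 - 2*0²)/104 = -6728 - (9 + 0 - 2*0)/104 = -6728 - (9 + 0 + 0)/104 = -6728 - 1/104*9 = -6728 - 9/104 = -699721/104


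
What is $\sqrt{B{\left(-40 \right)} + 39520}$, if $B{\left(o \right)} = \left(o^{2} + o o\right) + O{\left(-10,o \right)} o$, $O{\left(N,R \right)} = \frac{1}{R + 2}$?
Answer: $\frac{10 \sqrt{154223}}{19} \approx 206.69$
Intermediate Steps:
$O{\left(N,R \right)} = \frac{1}{2 + R}$
$B{\left(o \right)} = 2 o^{2} + \frac{o}{2 + o}$ ($B{\left(o \right)} = \left(o^{2} + o o\right) + \frac{o}{2 + o} = \left(o^{2} + o^{2}\right) + \frac{o}{2 + o} = 2 o^{2} + \frac{o}{2 + o}$)
$\sqrt{B{\left(-40 \right)} + 39520} = \sqrt{- \frac{40 \left(1 + 2 \left(-40\right) \left(2 - 40\right)\right)}{2 - 40} + 39520} = \sqrt{- \frac{40 \left(1 + 2 \left(-40\right) \left(-38\right)\right)}{-38} + 39520} = \sqrt{\left(-40\right) \left(- \frac{1}{38}\right) \left(1 + 3040\right) + 39520} = \sqrt{\left(-40\right) \left(- \frac{1}{38}\right) 3041 + 39520} = \sqrt{\frac{60820}{19} + 39520} = \sqrt{\frac{811700}{19}} = \frac{10 \sqrt{154223}}{19}$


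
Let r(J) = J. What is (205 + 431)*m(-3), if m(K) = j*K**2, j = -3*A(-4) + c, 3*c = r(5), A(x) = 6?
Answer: -93492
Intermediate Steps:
c = 5/3 (c = (1/3)*5 = 5/3 ≈ 1.6667)
j = -49/3 (j = -3*6 + 5/3 = -18 + 5/3 = -49/3 ≈ -16.333)
m(K) = -49*K**2/3
(205 + 431)*m(-3) = (205 + 431)*(-49/3*(-3)**2) = 636*(-49/3*9) = 636*(-147) = -93492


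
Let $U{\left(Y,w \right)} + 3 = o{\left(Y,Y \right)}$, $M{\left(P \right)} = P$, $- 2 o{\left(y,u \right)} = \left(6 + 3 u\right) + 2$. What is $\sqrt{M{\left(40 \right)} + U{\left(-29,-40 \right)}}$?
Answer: $\frac{3 \sqrt{34}}{2} \approx 8.7464$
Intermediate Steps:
$o{\left(y,u \right)} = -4 - \frac{3 u}{2}$ ($o{\left(y,u \right)} = - \frac{\left(6 + 3 u\right) + 2}{2} = - \frac{8 + 3 u}{2} = -4 - \frac{3 u}{2}$)
$U{\left(Y,w \right)} = -7 - \frac{3 Y}{2}$ ($U{\left(Y,w \right)} = -3 - \left(4 + \frac{3 Y}{2}\right) = -7 - \frac{3 Y}{2}$)
$\sqrt{M{\left(40 \right)} + U{\left(-29,-40 \right)}} = \sqrt{40 - - \frac{73}{2}} = \sqrt{40 + \left(-7 + \frac{87}{2}\right)} = \sqrt{40 + \frac{73}{2}} = \sqrt{\frac{153}{2}} = \frac{3 \sqrt{34}}{2}$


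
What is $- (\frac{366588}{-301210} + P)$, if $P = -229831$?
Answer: $\frac{34613881049}{150605} \approx 2.2983 \cdot 10^{5}$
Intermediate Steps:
$- (\frac{366588}{-301210} + P) = - (\frac{366588}{-301210} - 229831) = - (366588 \left(- \frac{1}{301210}\right) - 229831) = - (- \frac{183294}{150605} - 229831) = \left(-1\right) \left(- \frac{34613881049}{150605}\right) = \frac{34613881049}{150605}$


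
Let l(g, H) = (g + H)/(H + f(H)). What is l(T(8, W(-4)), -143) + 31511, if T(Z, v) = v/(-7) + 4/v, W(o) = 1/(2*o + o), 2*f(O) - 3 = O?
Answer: 563810855/17892 ≈ 31512.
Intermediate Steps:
f(O) = 3/2 + O/2
W(o) = 1/(3*o)
T(Z, v) = 4/v - v/7 (T(Z, v) = v*(-⅐) + 4/v = -v/7 + 4/v = 4/v - v/7)
l(g, H) = (H + g)/(3/2 + 3*H/2) (l(g, H) = (g + H)/(H + (3/2 + H/2)) = (H + g)/(3/2 + 3*H/2))
l(T(8, W(-4)), -143) + 31511 = 2*(-143 + (4/(((⅓)/(-4))) - 1/(21*(-4))))/(3*(1 - 143)) + 31511 = (⅔)*(-143 + (4/(((⅓)*(-¼))) - (-1)/(21*4)))/(-142) + 31511 = (⅔)*(-1/142)*(-143 + (4/(-1/12) - ⅐*(-1/12))) + 31511 = (⅔)*(-1/142)*(-143 + (4*(-12) + 1/84)) + 31511 = (⅔)*(-1/142)*(-143 + (-48 + 1/84)) + 31511 = (⅔)*(-1/142)*(-143 - 4031/84) + 31511 = (⅔)*(-1/142)*(-16043/84) + 31511 = 16043/17892 + 31511 = 563810855/17892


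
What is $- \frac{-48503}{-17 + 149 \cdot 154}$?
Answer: $\frac{48503}{22929} \approx 2.1154$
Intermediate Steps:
$- \frac{-48503}{-17 + 149 \cdot 154} = - \frac{-48503}{-17 + 22946} = - \frac{-48503}{22929} = \left(-1\right) \left(- \frac{48503}{22929}\right) = \frac{48503}{22929}$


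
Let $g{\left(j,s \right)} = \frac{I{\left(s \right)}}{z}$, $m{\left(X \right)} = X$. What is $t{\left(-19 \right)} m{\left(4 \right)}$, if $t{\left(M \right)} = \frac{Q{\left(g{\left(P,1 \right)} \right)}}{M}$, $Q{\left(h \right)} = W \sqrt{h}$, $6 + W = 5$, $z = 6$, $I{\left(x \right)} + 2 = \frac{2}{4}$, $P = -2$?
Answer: $\frac{2 i}{19} \approx 0.10526 i$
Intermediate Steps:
$I{\left(x \right)} = - \frac{3}{2}$ ($I{\left(x \right)} = -2 + \frac{2}{4} = -2 + 2 \cdot \frac{1}{4} = -2 + \frac{1}{2} = - \frac{3}{2}$)
$W = -1$ ($W = -6 + 5 = -1$)
$g{\left(j,s \right)} = - \frac{1}{4}$ ($g{\left(j,s \right)} = - \frac{3}{2 \cdot 6} = \left(- \frac{3}{2}\right) \frac{1}{6} = - \frac{1}{4}$)
$Q{\left(h \right)} = - \sqrt{h}$
$t{\left(M \right)} = - \frac{i}{2 M}$ ($t{\left(M \right)} = \frac{\left(-1\right) \sqrt{- \frac{1}{4}}}{M} = \frac{\left(-1\right) \frac{i}{2}}{M} = \frac{\left(- \frac{1}{2}\right) i}{M} = - \frac{i}{2 M}$)
$t{\left(-19 \right)} m{\left(4 \right)} = - \frac{i}{2 \left(-19\right)} 4 = \left(- \frac{1}{2}\right) i \left(- \frac{1}{19}\right) 4 = \frac{i}{38} \cdot 4 = \frac{2 i}{19}$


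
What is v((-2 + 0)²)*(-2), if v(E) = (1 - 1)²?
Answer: 0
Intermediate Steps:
v(E) = 0 (v(E) = 0² = 0)
v((-2 + 0)²)*(-2) = 0*(-2) = 0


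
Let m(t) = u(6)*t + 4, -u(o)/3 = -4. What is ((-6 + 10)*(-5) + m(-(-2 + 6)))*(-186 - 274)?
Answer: 29440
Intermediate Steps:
u(o) = 12 (u(o) = -3*(-4) = 12)
m(t) = 4 + 12*t (m(t) = 12*t + 4 = 4 + 12*t)
((-6 + 10)*(-5) + m(-(-2 + 6)))*(-186 - 274) = ((-6 + 10)*(-5) + (4 + 12*(-(-2 + 6))))*(-186 - 274) = (4*(-5) + (4 + 12*(-1*4)))*(-460) = (-20 + (4 + 12*(-4)))*(-460) = (-20 + (4 - 48))*(-460) = (-20 - 44)*(-460) = -64*(-460) = 29440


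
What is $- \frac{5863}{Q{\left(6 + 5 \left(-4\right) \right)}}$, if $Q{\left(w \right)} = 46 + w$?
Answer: $- \frac{5863}{32} \approx -183.22$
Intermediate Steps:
$- \frac{5863}{Q{\left(6 + 5 \left(-4\right) \right)}} = - \frac{5863}{46 + \left(6 + 5 \left(-4\right)\right)} = - \frac{5863}{46 + \left(6 - 20\right)} = - \frac{5863}{46 - 14} = - \frac{5863}{32}$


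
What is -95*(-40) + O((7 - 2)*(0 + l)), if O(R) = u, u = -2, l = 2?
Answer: 3798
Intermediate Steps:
O(R) = -2
-95*(-40) + O((7 - 2)*(0 + l)) = -95*(-40) - 2 = 3800 - 2 = 3798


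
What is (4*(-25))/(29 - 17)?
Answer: -25/3 ≈ -8.3333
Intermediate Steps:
(4*(-25))/(29 - 17) = -100/12 = -100*1/12 = -25/3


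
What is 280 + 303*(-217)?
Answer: -65471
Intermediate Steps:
280 + 303*(-217) = 280 - 65751 = -65471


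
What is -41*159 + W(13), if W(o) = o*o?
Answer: -6350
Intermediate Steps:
W(o) = o**2
-41*159 + W(13) = -41*159 + 13**2 = -6519 + 169 = -6350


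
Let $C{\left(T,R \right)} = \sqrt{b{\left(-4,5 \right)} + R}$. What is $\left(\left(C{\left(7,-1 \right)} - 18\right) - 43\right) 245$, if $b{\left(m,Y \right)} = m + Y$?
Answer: $-14945$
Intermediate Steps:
$b{\left(m,Y \right)} = Y + m$
$C{\left(T,R \right)} = \sqrt{1 + R}$ ($C{\left(T,R \right)} = \sqrt{\left(5 - 4\right) + R} = \sqrt{1 + R}$)
$\left(\left(C{\left(7,-1 \right)} - 18\right) - 43\right) 245 = \left(\left(\sqrt{1 - 1} - 18\right) - 43\right) 245 = \left(\left(\sqrt{0} - 18\right) - 43\right) 245 = \left(\left(0 - 18\right) - 43\right) 245 = \left(-18 - 43\right) 245 = \left(-61\right) 245 = -14945$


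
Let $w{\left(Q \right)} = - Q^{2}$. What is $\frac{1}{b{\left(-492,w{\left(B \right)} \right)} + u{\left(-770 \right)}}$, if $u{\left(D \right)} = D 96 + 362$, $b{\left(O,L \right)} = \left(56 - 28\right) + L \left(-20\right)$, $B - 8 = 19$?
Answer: $- \frac{1}{58950} \approx -1.6964 \cdot 10^{-5}$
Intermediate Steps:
$B = 27$ ($B = 8 + 19 = 27$)
$b{\left(O,L \right)} = 28 - 20 L$
$u{\left(D \right)} = 362 + 96 D$ ($u{\left(D \right)} = 96 D + 362 = 362 + 96 D$)
$\frac{1}{b{\left(-492,w{\left(B \right)} \right)} + u{\left(-770 \right)}} = \frac{1}{\left(28 - 20 \left(- 27^{2}\right)\right) + \left(362 + 96 \left(-770\right)\right)} = \frac{1}{\left(28 - 20 \left(\left(-1\right) 729\right)\right) + \left(362 - 73920\right)} = \frac{1}{\left(28 - -14580\right) - 73558} = \frac{1}{\left(28 + 14580\right) - 73558} = \frac{1}{14608 - 73558} = \frac{1}{-58950} = - \frac{1}{58950}$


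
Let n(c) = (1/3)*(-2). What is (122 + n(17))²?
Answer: 132496/9 ≈ 14722.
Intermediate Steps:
n(c) = -⅔ (n(c) = (1*(⅓))*(-2) = (⅓)*(-2) = -⅔)
(122 + n(17))² = (122 - ⅔)² = (364/3)² = 132496/9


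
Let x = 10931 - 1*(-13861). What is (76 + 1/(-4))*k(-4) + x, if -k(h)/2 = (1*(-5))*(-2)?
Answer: 23277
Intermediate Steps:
k(h) = -20 (k(h) = -2*1*(-5)*(-2) = -(-10)*(-2) = -2*10 = -20)
x = 24792 (x = 10931 + 13861 = 24792)
(76 + 1/(-4))*k(-4) + x = (76 + 1/(-4))*(-20) + 24792 = (76 - 1/4)*(-20) + 24792 = (303/4)*(-20) + 24792 = -1515 + 24792 = 23277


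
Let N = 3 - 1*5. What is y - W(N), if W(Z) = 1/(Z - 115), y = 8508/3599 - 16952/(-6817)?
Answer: 13948620611/2870522811 ≈ 4.8593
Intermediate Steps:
y = 119009284/24534383 (y = 8508*(1/3599) - 16952*(-1/6817) = 8508/3599 + 16952/6817 = 119009284/24534383 ≈ 4.8507)
N = -2 (N = 3 - 5 = -2)
W(Z) = 1/(-115 + Z)
y - W(N) = 119009284/24534383 - 1/(-115 - 2) = 119009284/24534383 - 1/(-117) = 119009284/24534383 - 1*(-1/117) = 119009284/24534383 + 1/117 = 13948620611/2870522811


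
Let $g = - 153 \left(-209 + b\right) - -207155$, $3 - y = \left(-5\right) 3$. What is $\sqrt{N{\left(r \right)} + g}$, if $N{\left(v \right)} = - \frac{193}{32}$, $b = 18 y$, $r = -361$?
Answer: $\frac{\sqrt{12131454}}{8} \approx 435.38$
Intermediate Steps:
$y = 18$ ($y = 3 - \left(-5\right) 3 = 3 - -15 = 3 + 15 = 18$)
$b = 324$ ($b = 18 \cdot 18 = 324$)
$N{\left(v \right)} = - \frac{193}{32}$ ($N{\left(v \right)} = \left(-193\right) \frac{1}{32} = - \frac{193}{32}$)
$g = 189560$ ($g = - 153 \left(-209 + 324\right) - -207155 = \left(-153\right) 115 + 207155 = -17595 + 207155 = 189560$)
$\sqrt{N{\left(r \right)} + g} = \sqrt{- \frac{193}{32} + 189560} = \sqrt{\frac{6065727}{32}} = \frac{\sqrt{12131454}}{8}$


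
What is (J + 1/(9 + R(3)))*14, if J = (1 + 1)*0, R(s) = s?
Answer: 7/6 ≈ 1.1667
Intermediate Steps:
J = 0 (J = 2*0 = 0)
(J + 1/(9 + R(3)))*14 = (0 + 1/(9 + 3))*14 = (0 + 1/12)*14 = (1/12)*14 = 7/6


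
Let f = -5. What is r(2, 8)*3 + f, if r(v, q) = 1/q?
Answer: -37/8 ≈ -4.6250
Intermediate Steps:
r(v, q) = 1/q
r(2, 8)*3 + f = 3/8 - 5 = -37/8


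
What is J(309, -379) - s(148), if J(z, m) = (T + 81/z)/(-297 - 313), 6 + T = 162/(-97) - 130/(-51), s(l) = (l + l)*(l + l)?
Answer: -27232803520327/310820010 ≈ -87616.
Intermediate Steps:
s(l) = 4*l² (s(l) = (2*l)*(2*l) = 4*l²)
T = -25334/4947 (T = -6 + (162/(-97) - 130/(-51)) = -6 + (162*(-1/97) - 130*(-1/51)) = -6 + (-162/97 + 130/51) = -6 + 4348/4947 = -25334/4947 ≈ -5.1211)
J(z, m) = 12667/1508835 - 81/(610*z) (J(z, m) = (-25334/4947 + 81/z)/(-297 - 313) = (-25334/4947 + 81/z)/(-610) = (-25334/4947 + 81/z)*(-1/610) = 12667/1508835 - 81/(610*z))
J(309, -379) - s(148) = (1/3017670)*(-400707 + 25334*309)/309 - 4*148² = (1/3017670)*(1/309)*(-400707 + 7828206) - 4*21904 = (1/3017670)*(1/309)*7427499 - 1*87616 = 2475833/310820010 - 87616 = -27232803520327/310820010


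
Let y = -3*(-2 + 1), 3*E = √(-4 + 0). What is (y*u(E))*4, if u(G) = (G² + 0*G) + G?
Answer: -16/3 + 8*I ≈ -5.3333 + 8.0*I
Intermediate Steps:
E = 2*I/3 (E = √(-4 + 0)/3 = √(-4)/3 = (2*I)/3 = 2*I/3 ≈ 0.66667*I)
u(G) = G + G² (u(G) = (G² + 0) + G = G² + G = G + G²)
y = 3 (y = -3*(-1) = 3)
(y*u(E))*4 = (3*((2*I/3)*(1 + 2*I/3)))*4 = (3*(2*I*(1 + 2*I/3)/3))*4 = (2*I*(1 + 2*I/3))*4 = 8*I*(1 + 2*I/3)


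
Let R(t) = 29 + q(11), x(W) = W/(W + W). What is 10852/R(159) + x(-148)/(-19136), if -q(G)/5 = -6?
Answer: 415327685/2258048 ≈ 183.93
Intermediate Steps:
q(G) = 30 (q(G) = -5*(-6) = 30)
x(W) = ½ (x(W) = W/((2*W)) = (1/(2*W))*W = ½)
R(t) = 59 (R(t) = 29 + 30 = 59)
10852/R(159) + x(-148)/(-19136) = 10852/59 + (½)/(-19136) = 10852*(1/59) + (½)*(-1/19136) = 10852/59 - 1/38272 = 415327685/2258048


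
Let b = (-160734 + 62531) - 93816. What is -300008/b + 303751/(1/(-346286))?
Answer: -20197464516268926/192019 ≈ -1.0518e+11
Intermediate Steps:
b = -192019 (b = -98203 - 93816 = -192019)
-300008/b + 303751/(1/(-346286)) = -300008/(-192019) + 303751/(1/(-346286)) = -300008*(-1/192019) + 303751/(-1/346286) = 300008/192019 + 303751*(-346286) = 300008/192019 - 105184718786 = -20197464516268926/192019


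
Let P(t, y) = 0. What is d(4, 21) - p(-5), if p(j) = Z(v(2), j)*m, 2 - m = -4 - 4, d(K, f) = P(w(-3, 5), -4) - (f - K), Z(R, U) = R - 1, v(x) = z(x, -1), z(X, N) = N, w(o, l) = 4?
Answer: 3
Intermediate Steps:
v(x) = -1
Z(R, U) = -1 + R
d(K, f) = K - f (d(K, f) = 0 - (f - K) = 0 + (K - f) = K - f)
m = 10 (m = 2 - (-4 - 4) = 2 - 1*(-8) = 2 + 8 = 10)
p(j) = -20 (p(j) = (-1 - 1)*10 = -2*10 = -20)
d(4, 21) - p(-5) = (4 - 1*21) - 1*(-20) = (4 - 21) + 20 = -17 + 20 = 3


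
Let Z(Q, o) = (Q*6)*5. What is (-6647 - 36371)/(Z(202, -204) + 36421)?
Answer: -43018/42481 ≈ -1.0126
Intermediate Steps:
Z(Q, o) = 30*Q (Z(Q, o) = (6*Q)*5 = 30*Q)
(-6647 - 36371)/(Z(202, -204) + 36421) = (-6647 - 36371)/(30*202 + 36421) = -43018/(6060 + 36421) = -43018/42481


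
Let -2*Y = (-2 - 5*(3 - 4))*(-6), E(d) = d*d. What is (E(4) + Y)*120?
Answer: 3000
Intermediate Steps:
E(d) = d²
Y = 9 (Y = -(-2 - 5*(3 - 4))*(-6)/2 = -(-2 - 5*(-1))*(-6)/2 = -(-2 + 5)*(-6)/2 = -3*(-6)/2 = -½*(-18) = 9)
(E(4) + Y)*120 = (4² + 9)*120 = (16 + 9)*120 = 25*120 = 3000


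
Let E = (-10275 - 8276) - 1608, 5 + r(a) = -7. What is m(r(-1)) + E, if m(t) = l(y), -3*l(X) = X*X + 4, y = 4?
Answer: -60497/3 ≈ -20166.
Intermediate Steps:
l(X) = -4/3 - X²/3 (l(X) = -(X*X + 4)/3 = -(X² + 4)/3 = -(4 + X²)/3 = -4/3 - X²/3)
r(a) = -12 (r(a) = -5 - 7 = -12)
m(t) = -20/3 (m(t) = -4/3 - ⅓*4² = -4/3 - ⅓*16 = -4/3 - 16/3 = -20/3)
E = -20159 (E = -18551 - 1608 = -20159)
m(r(-1)) + E = -20/3 - 20159 = -60497/3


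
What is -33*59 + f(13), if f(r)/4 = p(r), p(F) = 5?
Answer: -1927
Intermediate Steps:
f(r) = 20 (f(r) = 4*5 = 20)
-33*59 + f(13) = -33*59 + 20 = -1947 + 20 = -1927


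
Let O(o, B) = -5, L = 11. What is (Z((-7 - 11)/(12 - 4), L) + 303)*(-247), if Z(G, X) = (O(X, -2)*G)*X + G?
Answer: -209703/2 ≈ -1.0485e+5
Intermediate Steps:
Z(G, X) = G - 5*G*X (Z(G, X) = (-5*G)*X + G = -5*G*X + G = G - 5*G*X)
(Z((-7 - 11)/(12 - 4), L) + 303)*(-247) = (((-7 - 11)/(12 - 4))*(1 - 5*11) + 303)*(-247) = ((-18/8)*(1 - 55) + 303)*(-247) = (-18*⅛*(-54) + 303)*(-247) = (-9/4*(-54) + 303)*(-247) = (243/2 + 303)*(-247) = (849/2)*(-247) = -209703/2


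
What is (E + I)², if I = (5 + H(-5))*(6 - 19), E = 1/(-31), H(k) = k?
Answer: 1/961 ≈ 0.0010406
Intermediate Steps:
E = -1/31 ≈ -0.032258
I = 0 (I = (5 - 5)*(6 - 19) = 0*(-13) = 0)
(E + I)² = (-1/31 + 0)² = (-1/31)² = 1/961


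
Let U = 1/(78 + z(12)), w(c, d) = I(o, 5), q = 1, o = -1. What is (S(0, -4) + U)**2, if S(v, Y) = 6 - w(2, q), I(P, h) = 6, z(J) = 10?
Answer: 1/7744 ≈ 0.00012913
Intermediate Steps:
w(c, d) = 6
S(v, Y) = 0 (S(v, Y) = 6 - 1*6 = 6 - 6 = 0)
U = 1/88 (U = 1/(78 + 10) = 1/88 ≈ 0.011364)
(S(0, -4) + U)**2 = (0 + 1/88)**2 = (1/88)**2 = 1/7744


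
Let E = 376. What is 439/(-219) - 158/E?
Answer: -99833/41172 ≈ -2.4248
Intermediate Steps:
439/(-219) - 158/E = 439/(-219) - 158/376 = 439*(-1/219) - 158*1/376 = -439/219 - 79/188 = -99833/41172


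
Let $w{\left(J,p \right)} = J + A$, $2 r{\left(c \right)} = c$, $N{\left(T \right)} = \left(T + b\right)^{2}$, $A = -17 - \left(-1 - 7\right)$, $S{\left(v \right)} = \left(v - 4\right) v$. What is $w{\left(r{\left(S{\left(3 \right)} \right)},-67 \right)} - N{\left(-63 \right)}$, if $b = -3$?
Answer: $- \frac{8733}{2} \approx -4366.5$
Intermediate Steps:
$S{\left(v \right)} = v \left(-4 + v\right)$ ($S{\left(v \right)} = \left(-4 + v\right) v = v \left(-4 + v\right)$)
$A = -9$ ($A = -17 - \left(-1 - 7\right) = -17 - -8 = -17 + 8 = -9$)
$N{\left(T \right)} = \left(-3 + T\right)^{2}$ ($N{\left(T \right)} = \left(T - 3\right)^{2} = \left(-3 + T\right)^{2}$)
$r{\left(c \right)} = \frac{c}{2}$
$w{\left(J,p \right)} = -9 + J$ ($w{\left(J,p \right)} = J - 9 = -9 + J$)
$w{\left(r{\left(S{\left(3 \right)} \right)},-67 \right)} - N{\left(-63 \right)} = \left(-9 + \frac{3 \left(-4 + 3\right)}{2}\right) - \left(-3 - 63\right)^{2} = \left(-9 + \frac{3 \left(-1\right)}{2}\right) - \left(-66\right)^{2} = \left(-9 + \frac{1}{2} \left(-3\right)\right) - 4356 = \left(-9 - \frac{3}{2}\right) - 4356 = - \frac{21}{2} - 4356 = - \frac{8733}{2}$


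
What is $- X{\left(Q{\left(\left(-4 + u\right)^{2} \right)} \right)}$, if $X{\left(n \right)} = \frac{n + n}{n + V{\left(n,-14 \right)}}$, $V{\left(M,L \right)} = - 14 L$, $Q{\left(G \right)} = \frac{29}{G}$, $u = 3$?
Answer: $- \frac{58}{225} \approx -0.25778$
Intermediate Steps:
$X{\left(n \right)} = \frac{2 n}{196 + n}$ ($X{\left(n \right)} = \frac{n + n}{n - -196} = \frac{2 n}{n + 196} = \frac{2 n}{196 + n}$)
$- X{\left(Q{\left(\left(-4 + u\right)^{2} \right)} \right)} = - \frac{2 \frac{29}{\left(-4 + 3\right)^{2}}}{196 + \frac{29}{\left(-4 + 3\right)^{2}}} = - \frac{2 \frac{29}{\left(-1\right)^{2}}}{196 + \frac{29}{\left(-1\right)^{2}}} = - \frac{2 \cdot \frac{29}{1}}{196 + \frac{29}{1}} = - \frac{2 \cdot 29 \cdot 1}{196 + 29 \cdot 1} = - \frac{2 \cdot 29}{196 + 29} = - \frac{2 \cdot 29}{225} = \left(-1\right) \frac{58}{225} = - \frac{58}{225}$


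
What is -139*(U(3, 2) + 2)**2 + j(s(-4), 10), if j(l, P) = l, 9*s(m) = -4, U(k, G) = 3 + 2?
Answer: -61303/9 ≈ -6811.4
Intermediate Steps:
U(k, G) = 5
s(m) = -4/9 (s(m) = (1/9)*(-4) = -4/9)
-139*(U(3, 2) + 2)**2 + j(s(-4), 10) = -139*(5 + 2)**2 - 4/9 = -139*7**2 - 4/9 = -139*49 - 4/9 = -6811 - 4/9 = -61303/9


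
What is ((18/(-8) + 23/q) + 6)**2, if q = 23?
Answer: 361/16 ≈ 22.563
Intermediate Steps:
((18/(-8) + 23/q) + 6)**2 = ((18/(-8) + 23/23) + 6)**2 = ((18*(-1/8) + 23*(1/23)) + 6)**2 = ((-9/4 + 1) + 6)**2 = (-5/4 + 6)**2 = (19/4)**2 = 361/16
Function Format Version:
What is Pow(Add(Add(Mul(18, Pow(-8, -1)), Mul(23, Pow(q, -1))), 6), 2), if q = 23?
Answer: Rational(361, 16) ≈ 22.563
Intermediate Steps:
Pow(Add(Add(Mul(18, Pow(-8, -1)), Mul(23, Pow(q, -1))), 6), 2) = Pow(Add(Add(Mul(18, Pow(-8, -1)), Mul(23, Pow(23, -1))), 6), 2) = Pow(Add(Add(Mul(18, Rational(-1, 8)), Mul(23, Rational(1, 23))), 6), 2) = Pow(Add(Add(Rational(-9, 4), 1), 6), 2) = Pow(Add(Rational(-5, 4), 6), 2) = Pow(Rational(19, 4), 2) = Rational(361, 16)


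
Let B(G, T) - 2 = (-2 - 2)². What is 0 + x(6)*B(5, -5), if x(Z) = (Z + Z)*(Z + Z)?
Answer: 2592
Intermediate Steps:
x(Z) = 4*Z² (x(Z) = (2*Z)*(2*Z) = 4*Z²)
B(G, T) = 18 (B(G, T) = 2 + (-2 - 2)² = 2 + (-4)² = 2 + 16 = 18)
0 + x(6)*B(5, -5) = 0 + (4*6²)*18 = 0 + (4*36)*18 = 0 + 144*18 = 0 + 2592 = 2592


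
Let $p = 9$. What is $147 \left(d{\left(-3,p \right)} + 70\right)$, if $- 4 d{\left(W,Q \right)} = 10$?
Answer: $\frac{19845}{2} \approx 9922.5$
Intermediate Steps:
$d{\left(W,Q \right)} = - \frac{5}{2}$ ($d{\left(W,Q \right)} = \left(- \frac{1}{4}\right) 10 = - \frac{5}{2}$)
$147 \left(d{\left(-3,p \right)} + 70\right) = 147 \left(- \frac{5}{2} + 70\right) = 147 \cdot \frac{135}{2} = \frac{19845}{2}$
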